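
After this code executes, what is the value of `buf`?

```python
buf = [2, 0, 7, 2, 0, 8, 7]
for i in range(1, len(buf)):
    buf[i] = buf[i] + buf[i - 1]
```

[2, 2, 9, 11, 11, 19, 26]

i=1: buf[1] = 0+2 = 2 → [2, 2, 7, 2, 0, 8, 7]
i=2: buf[2] = 7+2 = 9 → [2, 2, 9, 2, 0, 8, 7]
i=3: buf[3] = 2+9 = 11 → [2, 2, 9, 11, 0, 8, 7]
i=4: buf[4] = 0+11 = 11 → [2, 2, 9, 11, 11, 8, 7]
i=5: buf[5] = 8+11 = 19 → [2, 2, 9, 11, 11, 19, 7]
i=6: buf[6] = 7+19 = 26 → [2, 2, 9, 11, 11, 19, 26]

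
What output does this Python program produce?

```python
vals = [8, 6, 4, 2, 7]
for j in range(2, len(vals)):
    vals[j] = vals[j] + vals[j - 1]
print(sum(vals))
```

55

j=2: vals[2] = 4+6 = 10 → [8, 6, 10, 2, 7]
j=3: vals[3] = 2+10 = 12 → [8, 6, 10, 12, 7]
j=4: vals[4] = 7+12 = 19 → [8, 6, 10, 12, 19]
sum = 55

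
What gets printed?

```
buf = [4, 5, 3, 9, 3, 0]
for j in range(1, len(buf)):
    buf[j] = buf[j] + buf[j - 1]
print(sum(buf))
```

94

j=1: buf[1] = 5+4 = 9 → [4, 9, 3, 9, 3, 0]
j=2: buf[2] = 3+9 = 12 → [4, 9, 12, 9, 3, 0]
j=3: buf[3] = 9+12 = 21 → [4, 9, 12, 21, 3, 0]
j=4: buf[4] = 3+21 = 24 → [4, 9, 12, 21, 24, 0]
j=5: buf[5] = 0+24 = 24 → [4, 9, 12, 21, 24, 24]
sum = 94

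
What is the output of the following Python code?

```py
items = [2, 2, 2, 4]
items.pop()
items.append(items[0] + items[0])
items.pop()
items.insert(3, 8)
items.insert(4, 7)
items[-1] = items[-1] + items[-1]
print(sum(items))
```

pop() removes 4 → [2, 2, 2]
append items[0]+items[0] = 2+2 = 4 → [2, 2, 2, 4]
pop() removes 4 → [2, 2, 2]
insert 8 at 3 → [2, 2, 2, 8]
insert 7 at 4 → [2, 2, 2, 8, 7]
items[-1] = items[-1]+items[-1] = 7+7 = 14 → [2, 2, 2, 8, 14]
sum = 28

28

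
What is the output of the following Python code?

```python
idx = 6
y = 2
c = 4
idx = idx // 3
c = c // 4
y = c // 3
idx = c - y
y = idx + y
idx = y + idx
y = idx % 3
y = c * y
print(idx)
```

idx = 6//3 = 2
c = 4//4 = 1
y = 1//3 = 0
idx = 1-0 = 1
y = 1+0 = 1
idx = 1+1 = 2
y = 2%3 = 2
y = 1*2 = 2

2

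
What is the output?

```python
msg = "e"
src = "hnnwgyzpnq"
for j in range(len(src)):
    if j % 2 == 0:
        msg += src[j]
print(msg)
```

j=0: add 'h' → 'eh'
j=1: skip
j=2: add 'n' → 'ehn'
j=3: skip
j=4: add 'g' → 'ehng'
j=5: skip
j=6: add 'z' → 'ehngz'
j=7: skip
j=8: add 'n' → 'ehngzn'
j=9: skip

ehngzn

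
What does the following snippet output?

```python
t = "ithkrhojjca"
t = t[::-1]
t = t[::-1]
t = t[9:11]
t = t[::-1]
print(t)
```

reverse → 'acjjohrkhti'
reverse → 'ithkrhojjca'
slice [9:11] → 'ca'
reverse → 'ac'

ac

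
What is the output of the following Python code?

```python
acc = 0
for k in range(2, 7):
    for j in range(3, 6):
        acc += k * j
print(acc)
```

240

k=2,j=3: acc = 0+6 = 6
k=2,j=4: acc = 6+8 = 14
k=2,j=5: acc = 14+10 = 24
k=3,j=3: acc = 24+9 = 33
k=3,j=4: acc = 33+12 = 45
k=3,j=5: acc = 45+15 = 60
k=4,j=3: acc = 60+12 = 72
k=4,j=4: acc = 72+16 = 88
k=4,j=5: acc = 88+20 = 108
k=5,j=3: acc = 108+15 = 123
k=5,j=4: acc = 123+20 = 143
k=5,j=5: acc = 143+25 = 168
k=6,j=3: acc = 168+18 = 186
k=6,j=4: acc = 186+24 = 210
k=6,j=5: acc = 210+30 = 240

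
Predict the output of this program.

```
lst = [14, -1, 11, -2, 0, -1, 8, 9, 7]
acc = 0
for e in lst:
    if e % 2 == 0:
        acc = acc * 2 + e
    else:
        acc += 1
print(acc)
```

e=14: even, acc = 0*2+14 = 14
e=-1: not even, acc = 14+1 = 15
e=11: not even, acc = 15+1 = 16
e=-2: even, acc = 16*2+(-2) = 30
e=0: even, acc = 30*2+0 = 60
e=-1: not even, acc = 60+1 = 61
e=8: even, acc = 61*2+8 = 130
e=9: not even, acc = 130+1 = 131
e=7: not even, acc = 131+1 = 132

132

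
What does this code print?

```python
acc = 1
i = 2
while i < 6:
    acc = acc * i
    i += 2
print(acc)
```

i=2: acc = 1*2 = 2
i=4: acc = 2*4 = 8

8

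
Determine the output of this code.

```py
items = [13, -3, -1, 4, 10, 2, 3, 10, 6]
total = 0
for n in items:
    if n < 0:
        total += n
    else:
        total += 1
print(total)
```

n=13: not <0, total = 0+1 = 1
n=-3: <0, total = 1+(-3) = -2
n=-1: <0, total = (-2)+(-1) = -3
n=4: not <0, total = (-3)+1 = -2
n=10: not <0, total = (-2)+1 = -1
n=2: not <0, total = (-1)+1 = 0
n=3: not <0, total = 0+1 = 1
n=10: not <0, total = 1+1 = 2
n=6: not <0, total = 2+1 = 3

3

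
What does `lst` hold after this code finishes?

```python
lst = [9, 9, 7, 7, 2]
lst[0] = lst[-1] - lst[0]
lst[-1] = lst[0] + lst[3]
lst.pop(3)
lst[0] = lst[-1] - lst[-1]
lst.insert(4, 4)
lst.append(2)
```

[0, 9, 7, 0, 4, 2]

lst[0] = lst[-1]-lst[0] = 2-9 = -7 → [-7, 9, 7, 7, 2]
lst[-1] = lst[0]+lst[3] = (-7)+7 = 0 → [-7, 9, 7, 7, 0]
pop(3) removes 7 → [-7, 9, 7, 0]
lst[0] = lst[-1]-lst[-1] = 0-0 = 0 → [0, 9, 7, 0]
insert 4 at 4 → [0, 9, 7, 0, 4]
append 2 → [0, 9, 7, 0, 4, 2]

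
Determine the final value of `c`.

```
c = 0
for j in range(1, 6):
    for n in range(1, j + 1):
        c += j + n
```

j=1,n=1: c = 0+2 = 2
j=2,n=1: c = 2+3 = 5
j=2,n=2: c = 5+4 = 9
j=3,n=1: c = 9+4 = 13
j=3,n=2: c = 13+5 = 18
j=3,n=3: c = 18+6 = 24
j=4,n=1: c = 24+5 = 29
j=4,n=2: c = 29+6 = 35
j=4,n=3: c = 35+7 = 42
j=4,n=4: c = 42+8 = 50
j=5,n=1: c = 50+6 = 56
j=5,n=2: c = 56+7 = 63
j=5,n=3: c = 63+8 = 71
j=5,n=4: c = 71+9 = 80
j=5,n=5: c = 80+10 = 90

90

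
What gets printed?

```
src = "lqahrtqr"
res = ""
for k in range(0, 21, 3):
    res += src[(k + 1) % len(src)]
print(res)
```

k=0: add src[1]='q' → 'q'
k=3: add src[4]='r' → 'qr'
k=6: add src[7]='r' → 'qrr'
k=9: add src[2]='a' → 'qrra'
k=12: add src[5]='t' → 'qrrat'
k=15: add src[0]='l' → 'qrratl'
k=18: add src[3]='h' → 'qrratlh'

qrratlh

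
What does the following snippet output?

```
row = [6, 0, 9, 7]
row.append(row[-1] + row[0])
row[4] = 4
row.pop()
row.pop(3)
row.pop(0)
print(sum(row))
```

9

append row[-1]+row[0] = 7+6 = 13 → [6, 0, 9, 7, 13]
row[4] = 4 → [6, 0, 9, 7, 4]
pop() removes 4 → [6, 0, 9, 7]
pop(3) removes 7 → [6, 0, 9]
pop(0) removes 6 → [0, 9]
sum = 9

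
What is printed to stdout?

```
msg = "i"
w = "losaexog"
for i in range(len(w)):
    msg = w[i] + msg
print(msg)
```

i=0: prepend 'l' → 'li'
i=1: prepend 'o' → 'oli'
i=2: prepend 's' → 'soli'
i=3: prepend 'a' → 'asoli'
i=4: prepend 'e' → 'easoli'
i=5: prepend 'x' → 'xeasoli'
i=6: prepend 'o' → 'oxeasoli'
i=7: prepend 'g' → 'goxeasoli'

goxeasoli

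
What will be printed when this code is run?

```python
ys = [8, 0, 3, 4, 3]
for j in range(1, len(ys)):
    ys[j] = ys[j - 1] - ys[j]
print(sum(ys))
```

20

j=1: ys[1] = 8-0 = 8 → [8, 8, 3, 4, 3]
j=2: ys[2] = 8-3 = 5 → [8, 8, 5, 4, 3]
j=3: ys[3] = 5-4 = 1 → [8, 8, 5, 1, 3]
j=4: ys[4] = 1-3 = -2 → [8, 8, 5, 1, -2]
sum = 20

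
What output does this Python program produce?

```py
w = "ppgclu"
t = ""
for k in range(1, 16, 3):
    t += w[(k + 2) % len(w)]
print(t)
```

cpcpc

k=1: add w[3]='c' → 'c'
k=4: add w[0]='p' → 'cp'
k=7: add w[3]='c' → 'cpc'
k=10: add w[0]='p' → 'cpcp'
k=13: add w[3]='c' → 'cpcpc'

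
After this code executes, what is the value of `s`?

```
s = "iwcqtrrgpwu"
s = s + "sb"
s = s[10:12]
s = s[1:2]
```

+ 'sb' → 'iwcqtrrgpwusb'
slice [10:12] → 'us'
slice [1:2] → 's'

's'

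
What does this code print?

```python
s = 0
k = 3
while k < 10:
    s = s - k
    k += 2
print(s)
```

-24

k=3: s = 0-3 = -3
k=5: s = (-3)-5 = -8
k=7: s = (-8)-7 = -15
k=9: s = (-15)-9 = -24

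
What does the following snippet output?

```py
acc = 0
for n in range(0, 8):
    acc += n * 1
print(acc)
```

28

n=0: acc = 0+0*1 = 0
n=1: acc = 0+1*1 = 1
n=2: acc = 1+2*1 = 3
n=3: acc = 3+3*1 = 6
n=4: acc = 6+4*1 = 10
n=5: acc = 10+5*1 = 15
n=6: acc = 15+6*1 = 21
n=7: acc = 21+7*1 = 28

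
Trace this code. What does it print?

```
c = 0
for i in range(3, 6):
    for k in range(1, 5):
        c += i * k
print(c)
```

i=3,k=1: c = 0+3 = 3
i=3,k=2: c = 3+6 = 9
i=3,k=3: c = 9+9 = 18
i=3,k=4: c = 18+12 = 30
i=4,k=1: c = 30+4 = 34
i=4,k=2: c = 34+8 = 42
i=4,k=3: c = 42+12 = 54
i=4,k=4: c = 54+16 = 70
i=5,k=1: c = 70+5 = 75
i=5,k=2: c = 75+10 = 85
i=5,k=3: c = 85+15 = 100
i=5,k=4: c = 100+20 = 120

120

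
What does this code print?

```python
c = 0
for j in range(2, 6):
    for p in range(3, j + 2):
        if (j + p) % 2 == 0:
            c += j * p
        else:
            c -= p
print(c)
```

40

j=2,p=3: odd sum, c = 0-3 = -3
j=3,p=3: even sum, c = (-3)+9 = 6
j=3,p=4: odd sum, c = 6-4 = 2
j=4,p=3: odd sum, c = 2-3 = -1
j=4,p=4: even sum, c = (-1)+16 = 15
j=4,p=5: odd sum, c = 15-5 = 10
j=5,p=3: even sum, c = 10+15 = 25
j=5,p=4: odd sum, c = 25-4 = 21
j=5,p=5: even sum, c = 21+25 = 46
j=5,p=6: odd sum, c = 46-6 = 40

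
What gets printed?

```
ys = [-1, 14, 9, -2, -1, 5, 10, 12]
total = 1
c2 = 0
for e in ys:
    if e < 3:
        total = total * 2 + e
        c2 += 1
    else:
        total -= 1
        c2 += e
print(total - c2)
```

e=-1: <3, total = 1*2+(-1) = 1; c2=1
e=14: not <3, total = 1-1 = 0; c2=15
e=9: not <3, total = 0-1 = -1; c2=24
e=-2: <3, total = (-1)*2+(-2) = -4; c2=25
e=-1: <3, total = (-4)*2+(-1) = -9; c2=26
e=5: not <3, total = (-9)-1 = -10; c2=31
e=10: not <3, total = (-10)-1 = -11; c2=41
e=12: not <3, total = (-11)-1 = -12; c2=53
total-c2 = (-12)-53 = -65

-65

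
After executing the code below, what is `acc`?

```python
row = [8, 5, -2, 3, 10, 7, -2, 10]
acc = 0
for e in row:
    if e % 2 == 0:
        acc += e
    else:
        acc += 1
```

27

e=8: even, acc = 0+8 = 8
e=5: not even, acc = 8+1 = 9
e=-2: even, acc = 9+(-2) = 7
e=3: not even, acc = 7+1 = 8
e=10: even, acc = 8+10 = 18
e=7: not even, acc = 18+1 = 19
e=-2: even, acc = 19+(-2) = 17
e=10: even, acc = 17+10 = 27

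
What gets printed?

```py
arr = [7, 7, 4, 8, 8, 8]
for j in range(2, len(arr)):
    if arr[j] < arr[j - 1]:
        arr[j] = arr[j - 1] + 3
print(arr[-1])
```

19

j=2: 4<7, arr[2] = 7+3 = 10 → [7, 7, 10, 8, 8, 8]
j=3: 8<10, arr[3] = 10+3 = 13 → [7, 7, 10, 13, 8, 8]
j=4: 8<13, arr[4] = 13+3 = 16 → [7, 7, 10, 13, 16, 8]
j=5: 8<16, arr[5] = 16+3 = 19 → [7, 7, 10, 13, 16, 19]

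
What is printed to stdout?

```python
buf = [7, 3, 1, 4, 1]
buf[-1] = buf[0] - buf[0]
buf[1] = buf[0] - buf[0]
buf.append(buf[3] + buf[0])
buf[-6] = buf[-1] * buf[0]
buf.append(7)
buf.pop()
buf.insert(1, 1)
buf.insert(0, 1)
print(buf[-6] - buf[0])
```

0

buf[-1] = buf[0]-buf[0] = 7-7 = 0 → [7, 3, 1, 4, 0]
buf[1] = buf[0]-buf[0] = 7-7 = 0 → [7, 0, 1, 4, 0]
append buf[3]+buf[0] = 4+7 = 11 → [7, 0, 1, 4, 0, 11]
buf[-6] = buf[-1]*buf[0] = 11*7 = 77 → [77, 0, 1, 4, 0, 11]
append 7 → [77, 0, 1, 4, 0, 11, 7]
pop() removes 7 → [77, 0, 1, 4, 0, 11]
insert 1 at 1 → [77, 1, 0, 1, 4, 0, 11]
insert 1 at 0 → [1, 77, 1, 0, 1, 4, 0, 11]
buf[-6]-buf[0] = 1-1 = 0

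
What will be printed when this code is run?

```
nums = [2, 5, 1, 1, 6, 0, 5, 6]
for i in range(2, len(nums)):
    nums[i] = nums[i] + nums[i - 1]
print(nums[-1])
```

i=2: nums[2] = 1+5 = 6 → [2, 5, 6, 1, 6, 0, 5, 6]
i=3: nums[3] = 1+6 = 7 → [2, 5, 6, 7, 6, 0, 5, 6]
i=4: nums[4] = 6+7 = 13 → [2, 5, 6, 7, 13, 0, 5, 6]
i=5: nums[5] = 0+13 = 13 → [2, 5, 6, 7, 13, 13, 5, 6]
i=6: nums[6] = 5+13 = 18 → [2, 5, 6, 7, 13, 13, 18, 6]
i=7: nums[7] = 6+18 = 24 → [2, 5, 6, 7, 13, 13, 18, 24]

24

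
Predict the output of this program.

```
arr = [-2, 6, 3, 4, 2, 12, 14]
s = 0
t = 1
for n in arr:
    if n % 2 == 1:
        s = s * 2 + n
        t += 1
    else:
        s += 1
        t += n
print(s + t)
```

49

n=-2: not odd, s = 0+1 = 1; t=-1
n=6: not odd, s = 1+1 = 2; t=5
n=3: odd, s = 2*2+3 = 7; t=6
n=4: not odd, s = 7+1 = 8; t=10
n=2: not odd, s = 8+1 = 9; t=12
n=12: not odd, s = 9+1 = 10; t=24
n=14: not odd, s = 10+1 = 11; t=38
s+t = 11+38 = 49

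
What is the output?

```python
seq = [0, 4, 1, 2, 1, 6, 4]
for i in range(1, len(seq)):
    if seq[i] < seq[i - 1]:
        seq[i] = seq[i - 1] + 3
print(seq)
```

i=1: 4>=0, unchanged → [0, 4, 1, 2, 1, 6, 4]
i=2: 1<4, seq[2] = 4+3 = 7 → [0, 4, 7, 2, 1, 6, 4]
i=3: 2<7, seq[3] = 7+3 = 10 → [0, 4, 7, 10, 1, 6, 4]
i=4: 1<10, seq[4] = 10+3 = 13 → [0, 4, 7, 10, 13, 6, 4]
i=5: 6<13, seq[5] = 13+3 = 16 → [0, 4, 7, 10, 13, 16, 4]
i=6: 4<16, seq[6] = 16+3 = 19 → [0, 4, 7, 10, 13, 16, 19]

[0, 4, 7, 10, 13, 16, 19]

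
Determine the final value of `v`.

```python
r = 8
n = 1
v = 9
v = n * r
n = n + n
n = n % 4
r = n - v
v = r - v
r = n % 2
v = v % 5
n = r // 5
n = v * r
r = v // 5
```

v = 1*8 = 8
n = 1+1 = 2
n = 2%4 = 2
r = 2-8 = -6
v = (-6)-8 = -14
r = 2%2 = 0
v = (-14)%5 = 1
n = 0//5 = 0
n = 1*0 = 0
r = 1//5 = 0

1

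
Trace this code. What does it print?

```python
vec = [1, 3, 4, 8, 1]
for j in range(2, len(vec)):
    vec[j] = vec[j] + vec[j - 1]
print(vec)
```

j=2: vec[2] = 4+3 = 7 → [1, 3, 7, 8, 1]
j=3: vec[3] = 8+7 = 15 → [1, 3, 7, 15, 1]
j=4: vec[4] = 1+15 = 16 → [1, 3, 7, 15, 16]

[1, 3, 7, 15, 16]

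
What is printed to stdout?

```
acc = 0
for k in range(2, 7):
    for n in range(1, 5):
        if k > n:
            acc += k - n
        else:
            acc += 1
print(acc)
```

k=2,n=1: 2>1, acc = 0+1 = 1
k=2,n=2: not 2>2, acc = 1+1 = 2
k=2,n=3: not 2>3, acc = 2+1 = 3
k=2,n=4: not 2>4, acc = 3+1 = 4
k=3,n=1: 3>1, acc = 4+2 = 6
k=3,n=2: 3>2, acc = 6+1 = 7
k=3,n=3: not 3>3, acc = 7+1 = 8
k=3,n=4: not 3>4, acc = 8+1 = 9
k=4,n=1: 4>1, acc = 9+3 = 12
k=4,n=2: 4>2, acc = 12+2 = 14
k=4,n=3: 4>3, acc = 14+1 = 15
k=4,n=4: not 4>4, acc = 15+1 = 16
k=5,n=1: 5>1, acc = 16+4 = 20
k=5,n=2: 5>2, acc = 20+3 = 23
k=5,n=3: 5>3, acc = 23+2 = 25
k=5,n=4: 5>4, acc = 25+1 = 26
k=6,n=1: 6>1, acc = 26+5 = 31
k=6,n=2: 6>2, acc = 31+4 = 35
k=6,n=3: 6>3, acc = 35+3 = 38
k=6,n=4: 6>4, acc = 38+2 = 40

40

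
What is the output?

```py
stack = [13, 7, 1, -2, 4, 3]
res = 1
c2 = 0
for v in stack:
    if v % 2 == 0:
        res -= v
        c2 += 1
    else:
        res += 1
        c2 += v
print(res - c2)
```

-23

v=13: not even, res = 1+1 = 2; c2=13
v=7: not even, res = 2+1 = 3; c2=20
v=1: not even, res = 3+1 = 4; c2=21
v=-2: even, res = 4-(-2) = 6; c2=22
v=4: even, res = 6-4 = 2; c2=23
v=3: not even, res = 2+1 = 3; c2=26
res-c2 = 3-26 = -23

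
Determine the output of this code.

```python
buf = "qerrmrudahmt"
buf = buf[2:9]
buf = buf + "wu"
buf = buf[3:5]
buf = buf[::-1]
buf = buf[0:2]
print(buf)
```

ur

slice [2:9] → 'rrmruda'
+ 'wu' → 'rrmrudawu'
slice [3:5] → 'ru'
reverse → 'ur'
slice [0:2] → 'ur'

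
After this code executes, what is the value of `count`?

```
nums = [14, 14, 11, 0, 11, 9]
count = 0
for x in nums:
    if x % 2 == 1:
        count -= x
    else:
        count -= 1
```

x=14: not odd, count = 0-1 = -1
x=14: not odd, count = (-1)-1 = -2
x=11: odd, count = (-2)-11 = -13
x=0: not odd, count = (-13)-1 = -14
x=11: odd, count = (-14)-11 = -25
x=9: odd, count = (-25)-9 = -34

-34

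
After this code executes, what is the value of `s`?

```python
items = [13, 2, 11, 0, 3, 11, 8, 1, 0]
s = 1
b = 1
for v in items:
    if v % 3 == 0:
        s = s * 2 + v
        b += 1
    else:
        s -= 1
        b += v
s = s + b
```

34

v=13: not %3==0, s = 1-1 = 0; b=14
v=2: not %3==0, s = 0-1 = -1; b=16
v=11: not %3==0, s = (-1)-1 = -2; b=27
v=0: %3==0, s = (-2)*2+0 = -4; b=28
v=3: %3==0, s = (-4)*2+3 = -5; b=29
v=11: not %3==0, s = (-5)-1 = -6; b=40
v=8: not %3==0, s = (-6)-1 = -7; b=48
v=1: not %3==0, s = (-7)-1 = -8; b=49
v=0: %3==0, s = (-8)*2+0 = -16; b=50
s+b = (-16)+50 = 34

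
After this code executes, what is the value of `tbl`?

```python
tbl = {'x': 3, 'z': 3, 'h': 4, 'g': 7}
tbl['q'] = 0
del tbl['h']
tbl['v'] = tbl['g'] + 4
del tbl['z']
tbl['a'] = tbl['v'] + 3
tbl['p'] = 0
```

{'x': 3, 'g': 7, 'q': 0, 'v': 11, 'a': 14, 'p': 0}

tbl['q'] = 0 → {'x': 3, 'z': 3, 'h': 4, 'g': 7, 'q': 0}
del 'h' → {'x': 3, 'z': 3, 'g': 7, 'q': 0}
tbl['v'] = tbl['g']+4 = 11 → {'x': 3, 'z': 3, 'g': 7, 'q': 0, 'v': 11}
del 'z' → {'x': 3, 'g': 7, 'q': 0, 'v': 11}
tbl['a'] = tbl['v']+3 = 14 → {'x': 3, 'g': 7, 'q': 0, 'v': 11, 'a': 14}
tbl['p'] = 0 → {'x': 3, 'g': 7, 'q': 0, 'v': 11, 'a': 14, 'p': 0}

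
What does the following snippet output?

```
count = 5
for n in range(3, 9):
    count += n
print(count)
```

38

n=3: count = 5+3 = 8
n=4: count = 8+4 = 12
n=5: count = 12+5 = 17
n=6: count = 17+6 = 23
n=7: count = 23+7 = 30
n=8: count = 30+8 = 38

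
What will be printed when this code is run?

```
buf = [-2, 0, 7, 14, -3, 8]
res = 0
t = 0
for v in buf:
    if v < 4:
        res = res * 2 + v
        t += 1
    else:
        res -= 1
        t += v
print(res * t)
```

-512

v=-2: <4, res = 0*2+(-2) = -2; t=1
v=0: <4, res = (-2)*2+0 = -4; t=2
v=7: not <4, res = (-4)-1 = -5; t=9
v=14: not <4, res = (-5)-1 = -6; t=23
v=-3: <4, res = (-6)*2+(-3) = -15; t=24
v=8: not <4, res = (-15)-1 = -16; t=32
res*t = (-16)*32 = -512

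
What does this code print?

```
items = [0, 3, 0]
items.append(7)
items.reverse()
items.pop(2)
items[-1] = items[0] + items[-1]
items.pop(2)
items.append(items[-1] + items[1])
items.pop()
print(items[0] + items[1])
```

append 7 → [0, 3, 0, 7]
reverse → [7, 0, 3, 0]
pop(2) removes 3 → [7, 0, 0]
items[-1] = items[0]+items[-1] = 7+0 = 7 → [7, 0, 7]
pop(2) removes 7 → [7, 0]
append items[-1]+items[1] = 0+0 = 0 → [7, 0, 0]
pop() removes 0 → [7, 0]
items[0]+items[1] = 7+0 = 7

7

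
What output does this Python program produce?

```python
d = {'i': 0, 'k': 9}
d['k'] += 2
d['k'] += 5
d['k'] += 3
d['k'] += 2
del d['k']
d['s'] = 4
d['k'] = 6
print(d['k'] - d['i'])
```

6

d['k'] = 9+2 = 11 → {'i': 0, 'k': 11}
d['k'] = 11+5 = 16 → {'i': 0, 'k': 16}
d['k'] = 16+3 = 19 → {'i': 0, 'k': 19}
d['k'] = 19+2 = 21 → {'i': 0, 'k': 21}
del 'k' → {'i': 0}
d['s'] = 4 → {'i': 0, 's': 4}
d['k'] = 6 → {'i': 0, 's': 4, 'k': 6}
d['k']-d['i'] = 6-0 = 6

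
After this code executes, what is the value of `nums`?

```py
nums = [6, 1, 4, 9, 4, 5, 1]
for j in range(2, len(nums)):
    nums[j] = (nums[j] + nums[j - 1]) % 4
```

j=2: nums[2] = (4+1)%4 = 1 → [6, 1, 1, 9, 4, 5, 1]
j=3: nums[3] = (9+1)%4 = 2 → [6, 1, 1, 2, 4, 5, 1]
j=4: nums[4] = (4+2)%4 = 2 → [6, 1, 1, 2, 2, 5, 1]
j=5: nums[5] = (5+2)%4 = 3 → [6, 1, 1, 2, 2, 3, 1]
j=6: nums[6] = (1+3)%4 = 0 → [6, 1, 1, 2, 2, 3, 0]

[6, 1, 1, 2, 2, 3, 0]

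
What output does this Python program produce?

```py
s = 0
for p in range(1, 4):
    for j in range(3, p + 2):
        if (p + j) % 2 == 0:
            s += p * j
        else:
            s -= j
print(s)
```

2

p=2,j=3: odd sum, s = 0-3 = -3
p=3,j=3: even sum, s = (-3)+9 = 6
p=3,j=4: odd sum, s = 6-4 = 2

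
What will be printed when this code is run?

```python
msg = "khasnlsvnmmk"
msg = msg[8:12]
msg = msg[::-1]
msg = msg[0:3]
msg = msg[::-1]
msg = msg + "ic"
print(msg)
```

slice [8:12] → 'nmmk'
reverse → 'kmmn'
slice [0:3] → 'kmm'
reverse → 'mmk'
+ 'ic' → 'mmkic'

mmkic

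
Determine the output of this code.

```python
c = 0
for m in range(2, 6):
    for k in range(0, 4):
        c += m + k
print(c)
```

m=2,k=0: c = 0+2 = 2
m=2,k=1: c = 2+3 = 5
m=2,k=2: c = 5+4 = 9
m=2,k=3: c = 9+5 = 14
m=3,k=0: c = 14+3 = 17
m=3,k=1: c = 17+4 = 21
m=3,k=2: c = 21+5 = 26
m=3,k=3: c = 26+6 = 32
m=4,k=0: c = 32+4 = 36
m=4,k=1: c = 36+5 = 41
m=4,k=2: c = 41+6 = 47
m=4,k=3: c = 47+7 = 54
m=5,k=0: c = 54+5 = 59
m=5,k=1: c = 59+6 = 65
m=5,k=2: c = 65+7 = 72
m=5,k=3: c = 72+8 = 80

80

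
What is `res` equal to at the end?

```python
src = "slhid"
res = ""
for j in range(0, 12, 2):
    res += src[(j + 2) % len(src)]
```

'hdlish'

j=0: add src[2]='h' → 'h'
j=2: add src[4]='d' → 'hd'
j=4: add src[1]='l' → 'hdl'
j=6: add src[3]='i' → 'hdli'
j=8: add src[0]='s' → 'hdlis'
j=10: add src[2]='h' → 'hdlish'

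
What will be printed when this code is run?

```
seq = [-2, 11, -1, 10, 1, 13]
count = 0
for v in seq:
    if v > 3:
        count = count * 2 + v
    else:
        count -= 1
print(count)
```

63

v=-2: not >3, count = 0-1 = -1
v=11: >3, count = (-1)*2+11 = 9
v=-1: not >3, count = 9-1 = 8
v=10: >3, count = 8*2+10 = 26
v=1: not >3, count = 26-1 = 25
v=13: >3, count = 25*2+13 = 63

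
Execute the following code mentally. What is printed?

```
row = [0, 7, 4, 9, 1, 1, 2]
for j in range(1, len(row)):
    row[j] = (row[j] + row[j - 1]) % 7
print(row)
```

[0, 0, 4, 6, 0, 1, 3]

j=1: row[1] = (7+0)%7 = 0 → [0, 0, 4, 9, 1, 1, 2]
j=2: row[2] = (4+0)%7 = 4 → [0, 0, 4, 9, 1, 1, 2]
j=3: row[3] = (9+4)%7 = 6 → [0, 0, 4, 6, 1, 1, 2]
j=4: row[4] = (1+6)%7 = 0 → [0, 0, 4, 6, 0, 1, 2]
j=5: row[5] = (1+0)%7 = 1 → [0, 0, 4, 6, 0, 1, 2]
j=6: row[6] = (2+1)%7 = 3 → [0, 0, 4, 6, 0, 1, 3]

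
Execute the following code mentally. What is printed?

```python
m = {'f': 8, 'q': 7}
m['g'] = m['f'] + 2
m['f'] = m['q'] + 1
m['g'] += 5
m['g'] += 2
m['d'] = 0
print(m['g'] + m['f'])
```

m['g'] = m['f']+2 = 10 → {'f': 8, 'q': 7, 'g': 10}
m['f'] = m['q']+1 = 8 → {'f': 8, 'q': 7, 'g': 10}
m['g'] = 10+5 = 15 → {'f': 8, 'q': 7, 'g': 15}
m['g'] = 15+2 = 17 → {'f': 8, 'q': 7, 'g': 17}
m['d'] = 0 → {'f': 8, 'q': 7, 'g': 17, 'd': 0}
m['g']+m['f'] = 17+8 = 25

25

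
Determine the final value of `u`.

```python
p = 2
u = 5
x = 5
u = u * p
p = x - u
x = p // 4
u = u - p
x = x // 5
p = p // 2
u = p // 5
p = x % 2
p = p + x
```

u = 5*2 = 10
p = 5-10 = -5
x = (-5)//4 = -2
u = 10-(-5) = 15
x = (-2)//5 = -1
p = (-5)//2 = -3
u = (-3)//5 = -1
p = (-1)%2 = 1
p = 1+(-1) = 0

-1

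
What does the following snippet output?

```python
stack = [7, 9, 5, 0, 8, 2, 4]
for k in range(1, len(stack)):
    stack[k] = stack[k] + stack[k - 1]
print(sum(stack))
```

160

k=1: stack[1] = 9+7 = 16 → [7, 16, 5, 0, 8, 2, 4]
k=2: stack[2] = 5+16 = 21 → [7, 16, 21, 0, 8, 2, 4]
k=3: stack[3] = 0+21 = 21 → [7, 16, 21, 21, 8, 2, 4]
k=4: stack[4] = 8+21 = 29 → [7, 16, 21, 21, 29, 2, 4]
k=5: stack[5] = 2+29 = 31 → [7, 16, 21, 21, 29, 31, 4]
k=6: stack[6] = 4+31 = 35 → [7, 16, 21, 21, 29, 31, 35]
sum = 160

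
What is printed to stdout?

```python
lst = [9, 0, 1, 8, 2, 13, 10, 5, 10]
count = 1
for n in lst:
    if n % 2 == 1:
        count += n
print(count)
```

29

n=9: odd, count = 1+9 = 10
n=0: not odd
n=1: odd, count = 10+1 = 11
n=8: not odd
n=2: not odd
n=13: odd, count = 11+13 = 24
n=10: not odd
n=5: odd, count = 24+5 = 29
n=10: not odd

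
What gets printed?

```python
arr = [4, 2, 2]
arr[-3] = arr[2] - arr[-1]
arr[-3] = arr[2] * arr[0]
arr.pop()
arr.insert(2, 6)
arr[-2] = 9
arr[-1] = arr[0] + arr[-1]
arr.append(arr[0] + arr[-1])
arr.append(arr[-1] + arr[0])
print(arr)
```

arr[-3] = arr[2]-arr[-1] = 2-2 = 0 → [0, 2, 2]
arr[-3] = arr[2]*arr[0] = 2*0 = 0 → [0, 2, 2]
pop() removes 2 → [0, 2]
insert 6 at 2 → [0, 2, 6]
arr[-2] = 9 → [0, 9, 6]
arr[-1] = arr[0]+arr[-1] = 0+6 = 6 → [0, 9, 6]
append arr[0]+arr[-1] = 0+6 = 6 → [0, 9, 6, 6]
append arr[-1]+arr[0] = 6+0 = 6 → [0, 9, 6, 6, 6]

[0, 9, 6, 6, 6]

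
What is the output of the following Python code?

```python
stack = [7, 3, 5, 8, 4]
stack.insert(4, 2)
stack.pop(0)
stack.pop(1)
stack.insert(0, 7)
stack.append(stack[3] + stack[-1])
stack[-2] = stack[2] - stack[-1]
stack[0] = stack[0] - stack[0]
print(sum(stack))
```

21

insert 2 at 4 → [7, 3, 5, 8, 2, 4]
pop(0) removes 7 → [3, 5, 8, 2, 4]
pop(1) removes 5 → [3, 8, 2, 4]
insert 7 at 0 → [7, 3, 8, 2, 4]
append stack[3]+stack[-1] = 2+4 = 6 → [7, 3, 8, 2, 4, 6]
stack[-2] = stack[2]-stack[-1] = 8-6 = 2 → [7, 3, 8, 2, 2, 6]
stack[0] = stack[0]-stack[0] = 7-7 = 0 → [0, 3, 8, 2, 2, 6]
sum = 21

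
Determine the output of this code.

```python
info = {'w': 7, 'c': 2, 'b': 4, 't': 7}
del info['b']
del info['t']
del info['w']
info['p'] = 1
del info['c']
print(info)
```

{'p': 1}

del 'b' → {'w': 7, 'c': 2, 't': 7}
del 't' → {'w': 7, 'c': 2}
del 'w' → {'c': 2}
info['p'] = 1 → {'c': 2, 'p': 1}
del 'c' → {'p': 1}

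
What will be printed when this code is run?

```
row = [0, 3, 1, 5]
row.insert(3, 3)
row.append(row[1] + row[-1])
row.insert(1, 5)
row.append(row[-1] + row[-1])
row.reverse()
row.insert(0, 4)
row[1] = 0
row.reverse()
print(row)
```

insert 3 at 3 → [0, 3, 1, 3, 5]
append row[1]+row[-1] = 3+5 = 8 → [0, 3, 1, 3, 5, 8]
insert 5 at 1 → [0, 5, 3, 1, 3, 5, 8]
append row[-1]+row[-1] = 8+8 = 16 → [0, 5, 3, 1, 3, 5, 8, 16]
reverse → [16, 8, 5, 3, 1, 3, 5, 0]
insert 4 at 0 → [4, 16, 8, 5, 3, 1, 3, 5, 0]
row[1] = 0 → [4, 0, 8, 5, 3, 1, 3, 5, 0]
reverse → [0, 5, 3, 1, 3, 5, 8, 0, 4]

[0, 5, 3, 1, 3, 5, 8, 0, 4]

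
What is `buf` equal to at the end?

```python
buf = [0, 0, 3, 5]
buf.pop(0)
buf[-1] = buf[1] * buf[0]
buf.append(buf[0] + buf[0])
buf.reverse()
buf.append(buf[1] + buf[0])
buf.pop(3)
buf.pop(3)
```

[0, 0, 3]

pop(0) removes 0 → [0, 3, 5]
buf[-1] = buf[1]*buf[0] = 3*0 = 0 → [0, 3, 0]
append buf[0]+buf[0] = 0+0 = 0 → [0, 3, 0, 0]
reverse → [0, 0, 3, 0]
append buf[1]+buf[0] = 0+0 = 0 → [0, 0, 3, 0, 0]
pop(3) removes 0 → [0, 0, 3, 0]
pop(3) removes 0 → [0, 0, 3]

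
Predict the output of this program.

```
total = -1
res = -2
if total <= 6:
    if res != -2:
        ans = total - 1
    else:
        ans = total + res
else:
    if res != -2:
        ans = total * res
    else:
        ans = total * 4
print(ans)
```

-3

total=-1, res=-2
total <= 6 is True; res != -2 is False
→ ans = total + res = -3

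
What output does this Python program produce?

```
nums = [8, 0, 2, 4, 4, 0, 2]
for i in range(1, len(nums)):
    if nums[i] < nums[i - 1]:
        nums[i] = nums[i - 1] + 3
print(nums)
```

[8, 11, 14, 17, 20, 23, 26]

i=1: 0<8, nums[1] = 8+3 = 11 → [8, 11, 2, 4, 4, 0, 2]
i=2: 2<11, nums[2] = 11+3 = 14 → [8, 11, 14, 4, 4, 0, 2]
i=3: 4<14, nums[3] = 14+3 = 17 → [8, 11, 14, 17, 4, 0, 2]
i=4: 4<17, nums[4] = 17+3 = 20 → [8, 11, 14, 17, 20, 0, 2]
i=5: 0<20, nums[5] = 20+3 = 23 → [8, 11, 14, 17, 20, 23, 2]
i=6: 2<23, nums[6] = 23+3 = 26 → [8, 11, 14, 17, 20, 23, 26]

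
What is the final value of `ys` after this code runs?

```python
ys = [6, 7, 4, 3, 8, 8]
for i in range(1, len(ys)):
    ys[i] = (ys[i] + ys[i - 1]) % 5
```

i=1: ys[1] = (7+6)%5 = 3 → [6, 3, 4, 3, 8, 8]
i=2: ys[2] = (4+3)%5 = 2 → [6, 3, 2, 3, 8, 8]
i=3: ys[3] = (3+2)%5 = 0 → [6, 3, 2, 0, 8, 8]
i=4: ys[4] = (8+0)%5 = 3 → [6, 3, 2, 0, 3, 8]
i=5: ys[5] = (8+3)%5 = 1 → [6, 3, 2, 0, 3, 1]

[6, 3, 2, 0, 3, 1]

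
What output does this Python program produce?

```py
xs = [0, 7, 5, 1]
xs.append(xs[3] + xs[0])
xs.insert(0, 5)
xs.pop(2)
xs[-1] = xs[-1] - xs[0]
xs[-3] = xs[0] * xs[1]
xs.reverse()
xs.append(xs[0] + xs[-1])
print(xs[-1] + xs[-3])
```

append xs[3]+xs[0] = 1+0 = 1 → [0, 7, 5, 1, 1]
insert 5 at 0 → [5, 0, 7, 5, 1, 1]
pop(2) removes 7 → [5, 0, 5, 1, 1]
xs[-1] = xs[-1]-xs[0] = 1-5 = -4 → [5, 0, 5, 1, -4]
xs[-3] = xs[0]*xs[1] = 5*0 = 0 → [5, 0, 0, 1, -4]
reverse → [-4, 1, 0, 0, 5]
append xs[0]+xs[-1] = (-4)+5 = 1 → [-4, 1, 0, 0, 5, 1]
xs[-1]+xs[-3] = 1+0 = 1

1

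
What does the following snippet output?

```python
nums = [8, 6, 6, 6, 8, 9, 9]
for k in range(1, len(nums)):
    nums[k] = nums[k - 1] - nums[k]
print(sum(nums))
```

-85

k=1: nums[1] = 8-6 = 2 → [8, 2, 6, 6, 8, 9, 9]
k=2: nums[2] = 2-6 = -4 → [8, 2, -4, 6, 8, 9, 9]
k=3: nums[3] = (-4)-6 = -10 → [8, 2, -4, -10, 8, 9, 9]
k=4: nums[4] = (-10)-8 = -18 → [8, 2, -4, -10, -18, 9, 9]
k=5: nums[5] = (-18)-9 = -27 → [8, 2, -4, -10, -18, -27, 9]
k=6: nums[6] = (-27)-9 = -36 → [8, 2, -4, -10, -18, -27, -36]
sum = -85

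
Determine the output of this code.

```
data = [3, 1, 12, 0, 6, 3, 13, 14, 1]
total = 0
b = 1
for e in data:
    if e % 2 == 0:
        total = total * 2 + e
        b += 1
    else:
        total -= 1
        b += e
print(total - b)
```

e=3: not even, total = 0-1 = -1; b=4
e=1: not even, total = (-1)-1 = -2; b=5
e=12: even, total = (-2)*2+12 = 8; b=6
e=0: even, total = 8*2+0 = 16; b=7
e=6: even, total = 16*2+6 = 38; b=8
e=3: not even, total = 38-1 = 37; b=11
e=13: not even, total = 37-1 = 36; b=24
e=14: even, total = 36*2+14 = 86; b=25
e=1: not even, total = 86-1 = 85; b=26
total-b = 85-26 = 59

59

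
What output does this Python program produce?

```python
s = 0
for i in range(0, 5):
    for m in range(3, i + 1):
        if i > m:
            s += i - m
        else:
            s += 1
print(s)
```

i=3,m=3: not 3>3, s = 0+1 = 1
i=4,m=3: 4>3, s = 1+1 = 2
i=4,m=4: not 4>4, s = 2+1 = 3

3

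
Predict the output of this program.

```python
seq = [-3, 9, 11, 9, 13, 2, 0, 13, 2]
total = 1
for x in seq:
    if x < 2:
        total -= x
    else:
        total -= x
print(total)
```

-55

x=-3: <2, total = 1-(-3) = 4
x=9: not <2, total = 4-9 = -5
x=11: not <2, total = (-5)-11 = -16
x=9: not <2, total = (-16)-9 = -25
x=13: not <2, total = (-25)-13 = -38
x=2: not <2, total = (-38)-2 = -40
x=0: <2, total = (-40)-0 = -40
x=13: not <2, total = (-40)-13 = -53
x=2: not <2, total = (-53)-2 = -55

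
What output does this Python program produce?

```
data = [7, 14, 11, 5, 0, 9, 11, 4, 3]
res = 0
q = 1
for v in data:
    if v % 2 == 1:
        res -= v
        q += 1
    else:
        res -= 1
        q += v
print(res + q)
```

-24

v=7: odd, res = 0-7 = -7; q=2
v=14: not odd, res = (-7)-1 = -8; q=16
v=11: odd, res = (-8)-11 = -19; q=17
v=5: odd, res = (-19)-5 = -24; q=18
v=0: not odd, res = (-24)-1 = -25; q=18
v=9: odd, res = (-25)-9 = -34; q=19
v=11: odd, res = (-34)-11 = -45; q=20
v=4: not odd, res = (-45)-1 = -46; q=24
v=3: odd, res = (-46)-3 = -49; q=25
res+q = (-49)+25 = -24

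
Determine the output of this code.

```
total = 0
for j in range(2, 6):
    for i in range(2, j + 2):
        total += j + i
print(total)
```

102

j=2,i=2: total = 0+4 = 4
j=2,i=3: total = 4+5 = 9
j=3,i=2: total = 9+5 = 14
j=3,i=3: total = 14+6 = 20
j=3,i=4: total = 20+7 = 27
j=4,i=2: total = 27+6 = 33
j=4,i=3: total = 33+7 = 40
j=4,i=4: total = 40+8 = 48
j=4,i=5: total = 48+9 = 57
j=5,i=2: total = 57+7 = 64
j=5,i=3: total = 64+8 = 72
j=5,i=4: total = 72+9 = 81
j=5,i=5: total = 81+10 = 91
j=5,i=6: total = 91+11 = 102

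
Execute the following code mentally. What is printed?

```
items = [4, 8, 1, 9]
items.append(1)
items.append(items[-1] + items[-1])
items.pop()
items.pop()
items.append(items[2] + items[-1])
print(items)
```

[4, 8, 1, 9, 10]

append 1 → [4, 8, 1, 9, 1]
append items[-1]+items[-1] = 1+1 = 2 → [4, 8, 1, 9, 1, 2]
pop() removes 2 → [4, 8, 1, 9, 1]
pop() removes 1 → [4, 8, 1, 9]
append items[2]+items[-1] = 1+9 = 10 → [4, 8, 1, 9, 10]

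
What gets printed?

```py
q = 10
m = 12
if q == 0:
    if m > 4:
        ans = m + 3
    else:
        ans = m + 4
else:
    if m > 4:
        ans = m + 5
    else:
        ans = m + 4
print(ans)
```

17

q=10, m=12
q == 0 is False; m > 4 is True
→ ans = m + 5 = 17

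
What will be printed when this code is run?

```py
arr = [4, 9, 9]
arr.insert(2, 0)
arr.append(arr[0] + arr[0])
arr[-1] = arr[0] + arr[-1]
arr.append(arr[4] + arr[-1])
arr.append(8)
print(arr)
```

[4, 9, 0, 9, 12, 24, 8]

insert 0 at 2 → [4, 9, 0, 9]
append arr[0]+arr[0] = 4+4 = 8 → [4, 9, 0, 9, 8]
arr[-1] = arr[0]+arr[-1] = 4+8 = 12 → [4, 9, 0, 9, 12]
append arr[4]+arr[-1] = 12+12 = 24 → [4, 9, 0, 9, 12, 24]
append 8 → [4, 9, 0, 9, 12, 24, 8]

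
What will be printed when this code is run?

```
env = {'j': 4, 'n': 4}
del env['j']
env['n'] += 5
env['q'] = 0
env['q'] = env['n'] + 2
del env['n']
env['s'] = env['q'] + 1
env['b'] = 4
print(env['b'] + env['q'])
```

15

del 'j' → {'n': 4}
env['n'] = 4+5 = 9 → {'n': 9}
env['q'] = 0 → {'n': 9, 'q': 0}
env['q'] = env['n']+2 = 11 → {'n': 9, 'q': 11}
del 'n' → {'q': 11}
env['s'] = env['q']+1 = 12 → {'q': 11, 's': 12}
env['b'] = 4 → {'q': 11, 's': 12, 'b': 4}
env['b']+env['q'] = 4+11 = 15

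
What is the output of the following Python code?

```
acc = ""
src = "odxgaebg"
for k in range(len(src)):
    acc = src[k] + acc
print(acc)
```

gbeagxdo

k=0: prepend 'o' → 'o'
k=1: prepend 'd' → 'do'
k=2: prepend 'x' → 'xdo'
k=3: prepend 'g' → 'gxdo'
k=4: prepend 'a' → 'agxdo'
k=5: prepend 'e' → 'eagxdo'
k=6: prepend 'b' → 'beagxdo'
k=7: prepend 'g' → 'gbeagxdo'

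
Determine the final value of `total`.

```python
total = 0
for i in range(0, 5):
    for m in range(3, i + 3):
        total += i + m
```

i=1,m=3: total = 0+4 = 4
i=2,m=3: total = 4+5 = 9
i=2,m=4: total = 9+6 = 15
i=3,m=3: total = 15+6 = 21
i=3,m=4: total = 21+7 = 28
i=3,m=5: total = 28+8 = 36
i=4,m=3: total = 36+7 = 43
i=4,m=4: total = 43+8 = 51
i=4,m=5: total = 51+9 = 60
i=4,m=6: total = 60+10 = 70

70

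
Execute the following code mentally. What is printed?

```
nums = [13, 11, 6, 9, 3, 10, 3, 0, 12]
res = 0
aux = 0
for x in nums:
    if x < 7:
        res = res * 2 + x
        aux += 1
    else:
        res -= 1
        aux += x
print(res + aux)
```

x=13: not <7, res = 0-1 = -1; aux=13
x=11: not <7, res = (-1)-1 = -2; aux=24
x=6: <7, res = (-2)*2+6 = 2; aux=25
x=9: not <7, res = 2-1 = 1; aux=34
x=3: <7, res = 1*2+3 = 5; aux=35
x=10: not <7, res = 5-1 = 4; aux=45
x=3: <7, res = 4*2+3 = 11; aux=46
x=0: <7, res = 11*2+0 = 22; aux=47
x=12: not <7, res = 22-1 = 21; aux=59
res+aux = 21+59 = 80

80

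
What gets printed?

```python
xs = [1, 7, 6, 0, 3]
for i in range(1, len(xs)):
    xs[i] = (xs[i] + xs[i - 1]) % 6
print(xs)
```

[1, 2, 2, 2, 5]

i=1: xs[1] = (7+1)%6 = 2 → [1, 2, 6, 0, 3]
i=2: xs[2] = (6+2)%6 = 2 → [1, 2, 2, 0, 3]
i=3: xs[3] = (0+2)%6 = 2 → [1, 2, 2, 2, 3]
i=4: xs[4] = (3+2)%6 = 5 → [1, 2, 2, 2, 5]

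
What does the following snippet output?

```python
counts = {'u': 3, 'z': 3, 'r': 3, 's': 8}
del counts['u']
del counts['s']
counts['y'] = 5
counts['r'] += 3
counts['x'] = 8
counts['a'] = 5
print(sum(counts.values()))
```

del 'u' → {'z': 3, 'r': 3, 's': 8}
del 's' → {'z': 3, 'r': 3}
counts['y'] = 5 → {'z': 3, 'r': 3, 'y': 5}
counts['r'] = 3+3 = 6 → {'z': 3, 'r': 6, 'y': 5}
counts['x'] = 8 → {'z': 3, 'r': 6, 'y': 5, 'x': 8}
counts['a'] = 5 → {'z': 3, 'r': 6, 'y': 5, 'x': 8, 'a': 5}
sum of values = 27

27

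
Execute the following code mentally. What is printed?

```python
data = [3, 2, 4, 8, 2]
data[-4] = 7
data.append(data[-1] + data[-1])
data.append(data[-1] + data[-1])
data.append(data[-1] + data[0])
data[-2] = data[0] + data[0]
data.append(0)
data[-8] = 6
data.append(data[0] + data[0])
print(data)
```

[3, 6, 4, 8, 2, 4, 6, 11, 0, 6]

data[-4] = 7 → [3, 7, 4, 8, 2]
append data[-1]+data[-1] = 2+2 = 4 → [3, 7, 4, 8, 2, 4]
append data[-1]+data[-1] = 4+4 = 8 → [3, 7, 4, 8, 2, 4, 8]
append data[-1]+data[0] = 8+3 = 11 → [3, 7, 4, 8, 2, 4, 8, 11]
data[-2] = data[0]+data[0] = 3+3 = 6 → [3, 7, 4, 8, 2, 4, 6, 11]
append 0 → [3, 7, 4, 8, 2, 4, 6, 11, 0]
data[-8] = 6 → [3, 6, 4, 8, 2, 4, 6, 11, 0]
append data[0]+data[0] = 3+3 = 6 → [3, 6, 4, 8, 2, 4, 6, 11, 0, 6]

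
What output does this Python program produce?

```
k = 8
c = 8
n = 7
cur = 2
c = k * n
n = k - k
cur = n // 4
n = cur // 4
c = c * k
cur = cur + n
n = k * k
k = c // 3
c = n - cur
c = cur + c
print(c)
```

64

c = 8*7 = 56
n = 8-8 = 0
cur = 0//4 = 0
n = 0//4 = 0
c = 56*8 = 448
cur = 0+0 = 0
n = 8*8 = 64
k = 448//3 = 149
c = 64-0 = 64
c = 0+64 = 64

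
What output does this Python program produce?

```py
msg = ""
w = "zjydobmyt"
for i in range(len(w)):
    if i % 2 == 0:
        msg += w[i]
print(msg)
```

i=0: add 'z' → 'z'
i=1: skip
i=2: add 'y' → 'zy'
i=3: skip
i=4: add 'o' → 'zyo'
i=5: skip
i=6: add 'm' → 'zyom'
i=7: skip
i=8: add 't' → 'zyomt'

zyomt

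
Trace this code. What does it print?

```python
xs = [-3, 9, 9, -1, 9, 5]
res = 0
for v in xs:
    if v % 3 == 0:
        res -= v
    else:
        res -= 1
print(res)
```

v=-3: %3==0, res = 0-(-3) = 3
v=9: %3==0, res = 3-9 = -6
v=9: %3==0, res = (-6)-9 = -15
v=-1: not %3==0, res = (-15)-1 = -16
v=9: %3==0, res = (-16)-9 = -25
v=5: not %3==0, res = (-25)-1 = -26

-26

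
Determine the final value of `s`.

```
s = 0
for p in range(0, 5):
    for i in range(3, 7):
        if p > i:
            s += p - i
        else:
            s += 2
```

p=0,i=3: not 0>3, s = 0+2 = 2
p=0,i=4: not 0>4, s = 2+2 = 4
p=0,i=5: not 0>5, s = 4+2 = 6
p=0,i=6: not 0>6, s = 6+2 = 8
p=1,i=3: not 1>3, s = 8+2 = 10
p=1,i=4: not 1>4, s = 10+2 = 12
p=1,i=5: not 1>5, s = 12+2 = 14
p=1,i=6: not 1>6, s = 14+2 = 16
p=2,i=3: not 2>3, s = 16+2 = 18
p=2,i=4: not 2>4, s = 18+2 = 20
p=2,i=5: not 2>5, s = 20+2 = 22
p=2,i=6: not 2>6, s = 22+2 = 24
p=3,i=3: not 3>3, s = 24+2 = 26
p=3,i=4: not 3>4, s = 26+2 = 28
p=3,i=5: not 3>5, s = 28+2 = 30
p=3,i=6: not 3>6, s = 30+2 = 32
p=4,i=3: 4>3, s = 32+1 = 33
p=4,i=4: not 4>4, s = 33+2 = 35
p=4,i=5: not 4>5, s = 35+2 = 37
p=4,i=6: not 4>6, s = 37+2 = 39

39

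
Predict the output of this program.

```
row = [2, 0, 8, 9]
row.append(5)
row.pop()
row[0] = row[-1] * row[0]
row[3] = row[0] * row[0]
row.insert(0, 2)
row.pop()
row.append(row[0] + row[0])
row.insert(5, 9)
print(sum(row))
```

41

append 5 → [2, 0, 8, 9, 5]
pop() removes 5 → [2, 0, 8, 9]
row[0] = row[-1]*row[0] = 9*2 = 18 → [18, 0, 8, 9]
row[3] = row[0]*row[0] = 18*18 = 324 → [18, 0, 8, 324]
insert 2 at 0 → [2, 18, 0, 8, 324]
pop() removes 324 → [2, 18, 0, 8]
append row[0]+row[0] = 2+2 = 4 → [2, 18, 0, 8, 4]
insert 9 at 5 → [2, 18, 0, 8, 4, 9]
sum = 41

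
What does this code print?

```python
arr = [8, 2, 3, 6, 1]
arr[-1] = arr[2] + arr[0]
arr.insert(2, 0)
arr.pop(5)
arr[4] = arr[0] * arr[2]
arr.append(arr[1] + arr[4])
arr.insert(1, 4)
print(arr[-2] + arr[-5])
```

arr[-1] = arr[2]+arr[0] = 3+8 = 11 → [8, 2, 3, 6, 11]
insert 0 at 2 → [8, 2, 0, 3, 6, 11]
pop(5) removes 11 → [8, 2, 0, 3, 6]
arr[4] = arr[0]*arr[2] = 8*0 = 0 → [8, 2, 0, 3, 0]
append arr[1]+arr[4] = 2+0 = 2 → [8, 2, 0, 3, 0, 2]
insert 4 at 1 → [8, 4, 2, 0, 3, 0, 2]
arr[-2]+arr[-5] = 0+2 = 2

2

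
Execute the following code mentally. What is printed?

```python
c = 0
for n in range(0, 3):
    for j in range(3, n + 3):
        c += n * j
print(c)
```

n=1,j=3: c = 0+3 = 3
n=2,j=3: c = 3+6 = 9
n=2,j=4: c = 9+8 = 17

17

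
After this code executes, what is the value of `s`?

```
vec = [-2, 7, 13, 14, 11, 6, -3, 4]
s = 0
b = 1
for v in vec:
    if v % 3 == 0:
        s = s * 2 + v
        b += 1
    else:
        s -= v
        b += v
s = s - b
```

v=-2: not %3==0, s = 0-(-2) = 2; b=-1
v=7: not %3==0, s = 2-7 = -5; b=6
v=13: not %3==0, s = (-5)-13 = -18; b=19
v=14: not %3==0, s = (-18)-14 = -32; b=33
v=11: not %3==0, s = (-32)-11 = -43; b=44
v=6: %3==0, s = (-43)*2+6 = -80; b=45
v=-3: %3==0, s = (-80)*2+(-3) = -163; b=46
v=4: not %3==0, s = (-163)-4 = -167; b=50
s-b = (-167)-50 = -217

-217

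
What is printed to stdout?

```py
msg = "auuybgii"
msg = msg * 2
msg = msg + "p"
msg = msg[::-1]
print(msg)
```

repeat ×2 → 'auuybgiiauuybgii'
+ 'p' → 'auuybgiiauuybgiip'
reverse → 'piigbyuuaiigbyuua'

piigbyuuaiigbyuua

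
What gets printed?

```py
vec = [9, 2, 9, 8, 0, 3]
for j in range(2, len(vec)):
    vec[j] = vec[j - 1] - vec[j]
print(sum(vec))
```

j=2: vec[2] = 2-9 = -7 → [9, 2, -7, 8, 0, 3]
j=3: vec[3] = (-7)-8 = -15 → [9, 2, -7, -15, 0, 3]
j=4: vec[4] = (-15)-0 = -15 → [9, 2, -7, -15, -15, 3]
j=5: vec[5] = (-15)-3 = -18 → [9, 2, -7, -15, -15, -18]
sum = -44

-44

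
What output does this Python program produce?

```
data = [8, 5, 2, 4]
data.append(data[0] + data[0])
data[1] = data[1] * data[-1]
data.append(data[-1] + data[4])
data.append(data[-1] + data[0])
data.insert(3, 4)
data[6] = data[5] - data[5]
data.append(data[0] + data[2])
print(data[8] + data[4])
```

append data[0]+data[0] = 8+8 = 16 → [8, 5, 2, 4, 16]
data[1] = data[1]*data[-1] = 5*16 = 80 → [8, 80, 2, 4, 16]
append data[-1]+data[4] = 16+16 = 32 → [8, 80, 2, 4, 16, 32]
append data[-1]+data[0] = 32+8 = 40 → [8, 80, 2, 4, 16, 32, 40]
insert 4 at 3 → [8, 80, 2, 4, 4, 16, 32, 40]
data[6] = data[5]-data[5] = 16-16 = 0 → [8, 80, 2, 4, 4, 16, 0, 40]
append data[0]+data[2] = 8+2 = 10 → [8, 80, 2, 4, 4, 16, 0, 40, 10]
data[8]+data[4] = 10+4 = 14

14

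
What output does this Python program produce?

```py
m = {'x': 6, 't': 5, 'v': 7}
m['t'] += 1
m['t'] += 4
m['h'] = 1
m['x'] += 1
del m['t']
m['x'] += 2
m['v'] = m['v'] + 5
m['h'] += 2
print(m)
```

m['t'] = 5+1 = 6 → {'x': 6, 't': 6, 'v': 7}
m['t'] = 6+4 = 10 → {'x': 6, 't': 10, 'v': 7}
m['h'] = 1 → {'x': 6, 't': 10, 'v': 7, 'h': 1}
m['x'] = 6+1 = 7 → {'x': 7, 't': 10, 'v': 7, 'h': 1}
del 't' → {'x': 7, 'v': 7, 'h': 1}
m['x'] = 7+2 = 9 → {'x': 9, 'v': 7, 'h': 1}
m['v'] = m['v']+5 = 12 → {'x': 9, 'v': 12, 'h': 1}
m['h'] = 1+2 = 3 → {'x': 9, 'v': 12, 'h': 3}

{'x': 9, 'v': 12, 'h': 3}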